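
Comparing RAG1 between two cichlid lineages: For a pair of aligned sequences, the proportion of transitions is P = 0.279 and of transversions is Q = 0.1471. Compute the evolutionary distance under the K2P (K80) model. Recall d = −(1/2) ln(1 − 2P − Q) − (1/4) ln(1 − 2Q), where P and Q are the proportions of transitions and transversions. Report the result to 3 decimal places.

0.698

Under the Kimura two-parameter model, d = −½ ln(1 − 2P − Q) − ¼ ln(1 − 2Q).
1 − 2P − Q = 0.2949, giving −½ ln(0.2949) = 0.610559.
1 − 2Q = 0.7058, giving −¼ ln(0.7058) = 0.087106.
d = 0.610559 + 0.087106 = 0.697665.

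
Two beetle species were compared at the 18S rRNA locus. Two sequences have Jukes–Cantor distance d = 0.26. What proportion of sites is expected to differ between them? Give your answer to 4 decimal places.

0.2197

p = (3/4)(1 − e^(−4d/3)) = 0.75 × (1 − e^(-0.346667)) = 0.75 × (1 − 0.707041) = 0.219719.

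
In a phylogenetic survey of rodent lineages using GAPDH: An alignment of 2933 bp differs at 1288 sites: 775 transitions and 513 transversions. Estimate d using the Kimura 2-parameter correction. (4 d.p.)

0.7153

P = 775/2933 ≈ 0.264235 and Q = 513/2933 ≈ 0.174906.
Under the Kimura two-parameter model, d = −½ ln(1 − 2P − Q) − ¼ ln(1 − 2Q).
1 − 2P − Q = 0.296624, giving −½ ln(0.296624) = 0.607645.
1 − 2Q = 0.650188, giving −¼ ln(0.650188) = 0.107623.
d = 0.607645 + 0.107623 = 0.715268.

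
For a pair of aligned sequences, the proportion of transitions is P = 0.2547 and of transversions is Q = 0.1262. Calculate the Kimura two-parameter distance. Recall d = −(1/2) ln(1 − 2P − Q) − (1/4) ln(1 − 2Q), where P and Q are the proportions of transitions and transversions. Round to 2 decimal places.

Under the Kimura two-parameter model, d = −½ ln(1 − 2P − Q) − ¼ ln(1 − 2Q).
1 − 2P − Q = 0.3644, giving −½ ln(0.3644) = 0.504752.
1 − 2Q = 0.7476, giving −¼ ln(0.7476) = 0.072722.
d = 0.504752 + 0.072722 = 0.577474.

0.58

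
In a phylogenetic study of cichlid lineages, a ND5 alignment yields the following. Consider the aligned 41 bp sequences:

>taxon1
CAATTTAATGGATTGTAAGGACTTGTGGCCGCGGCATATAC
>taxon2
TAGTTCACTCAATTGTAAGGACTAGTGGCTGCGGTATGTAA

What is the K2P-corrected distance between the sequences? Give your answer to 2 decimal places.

Of 41 sites, 7 differences are transitions and 4 are transversions, so P = 7/41 ≈ 0.170732 and Q = 4/41 ≈ 0.097561.
Under the Kimura two-parameter model, d = −½ ln(1 − 2P − Q) − ¼ ln(1 − 2Q).
1 − 2P − Q = 0.560975, giving −½ ln(0.560975) = 0.289039.
1 − 2Q = 0.804878, giving −¼ ln(0.804878) = 0.054266.
d = 0.289039 + 0.054266 = 0.343305.

0.34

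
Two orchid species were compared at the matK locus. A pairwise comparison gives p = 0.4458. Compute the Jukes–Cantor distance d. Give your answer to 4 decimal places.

d = −(3/4) ln(1 − 4p/3) = −0.75 ln(1 − 0.5944) = −0.75 ln(0.4056)
  = −0.75 × (-0.902388) = 0.676791 substitutions/site.

0.6768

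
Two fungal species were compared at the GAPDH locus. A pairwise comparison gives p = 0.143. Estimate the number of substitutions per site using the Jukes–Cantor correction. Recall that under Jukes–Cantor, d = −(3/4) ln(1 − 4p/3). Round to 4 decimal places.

d = −(3/4) ln(1 − 4p/3) = −0.75 ln(1 − 0.190667) = −0.75 ln(0.809333)
  = −0.75 × (-0.211545) = 0.158659 substitutions/site.

0.1587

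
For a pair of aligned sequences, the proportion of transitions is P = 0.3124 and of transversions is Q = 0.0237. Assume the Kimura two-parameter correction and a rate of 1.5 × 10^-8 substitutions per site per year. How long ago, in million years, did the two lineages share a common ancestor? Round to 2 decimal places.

17.83

Under the Kimura two-parameter model, d = −½ ln(1 − 2P − Q) − ¼ ln(1 − 2Q).
1 − 2P − Q = 0.3515, giving −½ ln(0.3515) = 0.522773.
1 − 2Q = 0.9526, giving −¼ ln(0.9526) = 0.012140.
d = 0.522773 + 0.012140 = 0.534913.
Under a molecular clock d = 2μt, so t = d/(2μ) = 0.534913 / (2 × 1.5 × 10^-8) = 17.83 million years.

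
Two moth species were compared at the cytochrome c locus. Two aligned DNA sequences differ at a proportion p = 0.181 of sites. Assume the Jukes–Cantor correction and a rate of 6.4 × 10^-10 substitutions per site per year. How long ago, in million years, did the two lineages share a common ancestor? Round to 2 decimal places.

d = −(3/4) ln(1 − 4p/3) = −0.75 ln(1 − 0.241333) = −0.75 ln(0.758667)
  = −0.75 × (-0.276192) = 0.207144 substitutions/site.
Under a molecular clock d = 2μt, so t = d/(2μ) = 0.207144 / (2 × 6.4 × 10^-10) = 161.83 million years.

161.83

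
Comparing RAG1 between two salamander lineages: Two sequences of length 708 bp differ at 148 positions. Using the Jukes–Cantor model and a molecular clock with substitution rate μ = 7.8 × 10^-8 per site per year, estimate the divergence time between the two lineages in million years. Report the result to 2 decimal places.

p = 148/708 ≈ 0.20904.
d = −(3/4) ln(1 − 4p/3) = −0.75 ln(1 − 0.27872) = −0.75 ln(0.72128)
  = −0.75 × (-0.326728) = 0.245046 substitutions/site.
Under a molecular clock d = 2μt, so t = d/(2μ) = 0.245046 / (2 × 7.8 × 10^-8) = 1.57 million years.

1.57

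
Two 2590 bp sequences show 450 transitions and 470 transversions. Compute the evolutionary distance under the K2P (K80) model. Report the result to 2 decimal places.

0.49

P = 450/2590 ≈ 0.173745 and Q = 470/2590 ≈ 0.181467.
Under the Kimura two-parameter model, d = −½ ln(1 − 2P − Q) − ¼ ln(1 − 2Q).
1 − 2P − Q = 0.471043, giving −½ ln(0.471043) = 0.376403.
1 − 2Q = 0.637066, giving −¼ ln(0.637066) = 0.112721.
d = 0.376403 + 0.112721 = 0.489124.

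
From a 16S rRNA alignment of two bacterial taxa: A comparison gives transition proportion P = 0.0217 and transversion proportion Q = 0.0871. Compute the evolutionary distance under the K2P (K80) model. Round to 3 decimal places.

Under the Kimura two-parameter model, d = −½ ln(1 − 2P − Q) − ¼ ln(1 − 2Q).
1 − 2P − Q = 0.8695, giving −½ ln(0.8695) = 0.069918.
1 − 2Q = 0.8258, giving −¼ ln(0.8258) = 0.047851.
d = 0.069918 + 0.047851 = 0.117769.

0.118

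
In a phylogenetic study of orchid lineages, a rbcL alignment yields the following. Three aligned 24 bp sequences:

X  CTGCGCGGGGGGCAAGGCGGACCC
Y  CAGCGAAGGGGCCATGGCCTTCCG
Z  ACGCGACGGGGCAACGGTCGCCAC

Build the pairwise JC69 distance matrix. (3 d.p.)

d(X,Y) = 0.520, d(X,Z) = 0.708, d(Y,Z) = 0.608

X–Y: 9/24 sites differ → p = 0.375, d = −0.75 ln(1 − 0.5) = 0.519860 ≈ 0.520.
X–Z: 11/24 sites differ → p ≈ 0.458333, d = −0.75 ln(1 − 0.611111) = 0.708346 ≈ 0.708.
Y–Z: 10/24 sites differ → p ≈ 0.416667, d = −0.75 ln(1 − 0.555556) = 0.608198 ≈ 0.608.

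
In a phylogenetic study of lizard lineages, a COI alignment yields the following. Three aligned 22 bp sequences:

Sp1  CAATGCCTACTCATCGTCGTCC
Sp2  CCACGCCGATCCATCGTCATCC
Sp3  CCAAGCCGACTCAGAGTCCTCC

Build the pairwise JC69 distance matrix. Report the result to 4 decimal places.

d(Sp1,Sp2) = 0.3390, d(Sp1,Sp3) = 0.3390, d(Sp2,Sp3) = 0.3390

Sp1–Sp2: 6/22 sites differ → p ≈ 0.272727, d = −0.75 ln(1 − 0.363636) = 0.338988 ≈ 0.3390.
Sp1–Sp3: 6/22 sites differ → p ≈ 0.272727, d = −0.75 ln(1 − 0.363636) = 0.338988 ≈ 0.3390.
Sp2–Sp3: 6/22 sites differ → p ≈ 0.272727, d = −0.75 ln(1 − 0.363636) = 0.338988 ≈ 0.3390.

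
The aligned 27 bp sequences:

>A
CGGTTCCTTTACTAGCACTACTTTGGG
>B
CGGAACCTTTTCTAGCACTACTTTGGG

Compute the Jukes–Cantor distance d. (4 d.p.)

The sequences differ at 3 of 27 sites (4, 5, 11), so p = 3/27 ≈ 0.111111.
d = −(3/4) ln(1 − 4p/3) = −0.75 ln(1 − 0.148148) = −0.75 ln(0.851852)
  = −0.75 × (-0.160342) = 0.120257 substitutions/site.

0.1203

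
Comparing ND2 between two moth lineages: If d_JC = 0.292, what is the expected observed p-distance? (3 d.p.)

p = (3/4)(1 − e^(−4d/3)) = 0.75 × (1 − e^(-0.389333)) = 0.75 × (1 − 0.677509) = 0.241868.

0.242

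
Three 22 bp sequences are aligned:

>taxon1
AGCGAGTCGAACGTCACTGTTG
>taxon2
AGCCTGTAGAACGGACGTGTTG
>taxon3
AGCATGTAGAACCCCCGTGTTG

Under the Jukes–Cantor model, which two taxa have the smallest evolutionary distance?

taxon1–taxon2: 7/22 differ, p = 0.318, d = 0.414.
taxon1–taxon3: 7/22 differ, p = 0.318, d = 0.414.
taxon2–taxon3: 4/22 differ, p = 0.182, d = 0.208.
The smallest distance is between taxon2 and taxon3.

taxon2 and taxon3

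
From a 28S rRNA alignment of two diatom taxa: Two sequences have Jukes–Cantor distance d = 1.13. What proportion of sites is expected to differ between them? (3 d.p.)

p = (3/4)(1 − e^(−4d/3)) = 0.75 × (1 − e^(-1.506667)) = 0.75 × (1 − 0.221647) = 0.583765.

0.584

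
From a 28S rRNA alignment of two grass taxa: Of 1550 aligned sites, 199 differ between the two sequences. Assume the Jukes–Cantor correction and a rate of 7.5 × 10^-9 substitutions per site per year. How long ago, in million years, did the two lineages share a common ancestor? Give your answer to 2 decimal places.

9.39

p = 199/1550 ≈ 0.128387.
d = −(3/4) ln(1 − 4p/3) = −0.75 ln(1 − 0.171183) = −0.75 ln(0.828817)
  = −0.75 × (-0.187756) = 0.140817 substitutions/site.
Under a molecular clock d = 2μt, so t = d/(2μ) = 0.140817 / (2 × 7.5 × 10^-9) = 9.39 million years.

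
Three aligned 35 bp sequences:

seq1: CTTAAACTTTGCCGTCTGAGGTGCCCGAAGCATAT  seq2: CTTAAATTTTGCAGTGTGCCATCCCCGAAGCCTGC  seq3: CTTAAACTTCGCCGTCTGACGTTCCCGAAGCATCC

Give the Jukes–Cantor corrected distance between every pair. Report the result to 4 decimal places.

seq1–seq2: 10/35 sites differ → p ≈ 0.285714, d = −0.75 ln(1 − 0.380952) = 0.359679 ≈ 0.3597.
seq1–seq3: 5/35 sites differ → p ≈ 0.142857, d = −0.75 ln(1 − 0.190476) = 0.158482 ≈ 0.1585.
seq2–seq3: 9/35 sites differ → p ≈ 0.257143, d = −0.75 ln(1 − 0.342857) = 0.314890 ≈ 0.3149.

d(seq1,seq2) = 0.3597, d(seq1,seq3) = 0.1585, d(seq2,seq3) = 0.3149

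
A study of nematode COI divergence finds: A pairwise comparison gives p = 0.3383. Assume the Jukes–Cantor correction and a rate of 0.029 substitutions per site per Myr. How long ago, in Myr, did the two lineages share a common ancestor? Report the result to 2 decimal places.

d = −(3/4) ln(1 − 4p/3) = −0.75 ln(1 − 0.451067) = −0.75 ln(0.548933)
  = −0.75 × (-0.599779) = 0.449834 substitutions/site.
Under a molecular clock d = 2μt, so t = d/(2μ) = 0.449834 / (2 × 0.029) = 7.76 Myr.

7.76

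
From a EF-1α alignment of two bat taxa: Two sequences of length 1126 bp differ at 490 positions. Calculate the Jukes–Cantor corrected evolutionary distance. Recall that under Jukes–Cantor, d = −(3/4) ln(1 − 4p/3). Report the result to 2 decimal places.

p = 490/1126 ≈ 0.435169.
d = −(3/4) ln(1 − 4p/3) = −0.75 ln(1 − 0.580225) = −0.75 ln(0.419775)
  = −0.75 × (-0.868036) = 0.651027 substitutions/site.

0.65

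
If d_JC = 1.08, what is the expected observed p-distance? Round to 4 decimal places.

0.5723

p = (3/4)(1 − e^(−4d/3)) = 0.75 × (1 − e^(-1.44)) = 0.75 × (1 − 0.236928) = 0.572304.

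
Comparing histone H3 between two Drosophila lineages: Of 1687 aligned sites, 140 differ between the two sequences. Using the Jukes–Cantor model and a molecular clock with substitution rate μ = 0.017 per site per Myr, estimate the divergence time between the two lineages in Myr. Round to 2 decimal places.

p = 140/1687 ≈ 0.082988.
d = −(3/4) ln(1 − 4p/3) = −0.75 ln(1 − 0.110651) = −0.75 ln(0.889349)
  = −0.75 × (-0.117266) = 0.087950 substitutions/site.
Under a molecular clock d = 2μt, so t = d/(2μ) = 0.087950 / (2 × 0.017) = 2.59 Myr.

2.59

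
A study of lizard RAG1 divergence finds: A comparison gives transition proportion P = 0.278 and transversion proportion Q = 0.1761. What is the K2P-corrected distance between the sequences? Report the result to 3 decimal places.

Under the Kimura two-parameter model, d = −½ ln(1 − 2P − Q) − ¼ ln(1 − 2Q).
1 − 2P − Q = 0.2679, giving −½ ln(0.2679) = 0.658571.
1 − 2Q = 0.6478, giving −¼ ln(0.6478) = 0.108543.
d = 0.658571 + 0.108543 = 0.767114.

0.767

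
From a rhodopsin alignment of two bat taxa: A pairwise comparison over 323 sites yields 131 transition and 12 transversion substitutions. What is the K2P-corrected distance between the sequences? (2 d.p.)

0.96

P = 131/323 ≈ 0.405573 and Q = 12/323 ≈ 0.037152.
Under the Kimura two-parameter model, d = −½ ln(1 − 2P − Q) − ¼ ln(1 − 2Q).
1 − 2P − Q = 0.151702, giving −½ ln(0.151702) = 0.942919.
1 − 2Q = 0.925696, giving −¼ ln(0.925696) = 0.019302.
d = 0.942919 + 0.019302 = 0.962221.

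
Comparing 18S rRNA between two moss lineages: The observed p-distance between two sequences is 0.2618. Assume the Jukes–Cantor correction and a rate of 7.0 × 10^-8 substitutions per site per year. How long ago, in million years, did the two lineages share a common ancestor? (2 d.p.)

d = −(3/4) ln(1 − 4p/3) = −0.75 ln(1 − 0.349067) = −0.75 ln(0.650933)
  = −0.75 × (-0.429349) = 0.322012 substitutions/site.
Under a molecular clock d = 2μt, so t = d/(2μ) = 0.322012 / (2 × 7.0 × 10^-8) = 2.30 million years.

2.30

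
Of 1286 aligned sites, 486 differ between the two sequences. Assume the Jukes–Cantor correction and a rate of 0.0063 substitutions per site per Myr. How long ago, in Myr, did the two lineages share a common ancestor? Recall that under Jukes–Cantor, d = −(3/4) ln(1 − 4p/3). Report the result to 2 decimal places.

p = 486/1286 ≈ 0.377916.
d = −(3/4) ln(1 − 4p/3) = −0.75 ln(1 − 0.503888) = −0.75 ln(0.496112)
  = −0.75 × (-0.700954) = 0.525716 substitutions/site.
Under a molecular clock d = 2μt, so t = d/(2μ) = 0.525716 / (2 × 0.0063) = 41.72 Myr.

41.72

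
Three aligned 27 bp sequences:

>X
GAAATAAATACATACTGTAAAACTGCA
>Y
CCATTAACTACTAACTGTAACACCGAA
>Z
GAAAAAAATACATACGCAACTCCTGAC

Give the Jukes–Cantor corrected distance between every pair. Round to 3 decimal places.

d(X,Y) = 0.441, d(X,Z) = 0.441, d(Y,Z) = 1.012

X–Y: 9/27 sites differ → p ≈ 0.333333, d = −0.75 ln(1 − 0.444444) = 0.440839 ≈ 0.441.
X–Z: 9/27 sites differ → p ≈ 0.333333, d = −0.75 ln(1 − 0.444444) = 0.440839 ≈ 0.441.
Y–Z: 15/27 sites differ → p ≈ 0.555556, d = −0.75 ln(1 − 0.740741) = 1.012446 ≈ 1.012.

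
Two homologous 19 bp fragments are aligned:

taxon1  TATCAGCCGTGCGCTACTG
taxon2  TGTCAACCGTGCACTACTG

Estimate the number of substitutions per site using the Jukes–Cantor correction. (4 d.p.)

The sequences differ at 3 of 19 sites (2, 6, 13), so p = 3/19 ≈ 0.157895.
d = −(3/4) ln(1 − 4p/3) = −0.75 ln(1 − 0.210527) = −0.75 ln(0.789473)
  = −0.75 × (-0.236390) = 0.177293 substitutions/site.

0.1773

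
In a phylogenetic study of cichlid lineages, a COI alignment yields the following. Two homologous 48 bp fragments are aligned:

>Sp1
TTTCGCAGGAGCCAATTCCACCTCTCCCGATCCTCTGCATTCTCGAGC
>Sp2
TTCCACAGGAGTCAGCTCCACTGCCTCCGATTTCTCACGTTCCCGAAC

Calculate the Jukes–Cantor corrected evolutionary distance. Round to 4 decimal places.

The sequences differ at 18 of 48 sites, so p = 18/48 = 0.375.
d = −(3/4) ln(1 − 4p/3) = −0.75 ln(1 − 0.5) = −0.75 ln(0.5)
  = −0.75 × (-0.693147) = 0.519860 substitutions/site.

0.5199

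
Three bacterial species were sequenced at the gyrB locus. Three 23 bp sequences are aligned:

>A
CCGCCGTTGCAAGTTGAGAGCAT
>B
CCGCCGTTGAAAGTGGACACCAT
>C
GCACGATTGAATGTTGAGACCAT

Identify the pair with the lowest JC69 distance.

A and B

A–B: 4/23 differ, p = 0.174, d = 0.198.
A–C: 7/23 differ, p = 0.304, d = 0.390.
B–C: 7/23 differ, p = 0.304, d = 0.390.
The smallest distance is between A and B.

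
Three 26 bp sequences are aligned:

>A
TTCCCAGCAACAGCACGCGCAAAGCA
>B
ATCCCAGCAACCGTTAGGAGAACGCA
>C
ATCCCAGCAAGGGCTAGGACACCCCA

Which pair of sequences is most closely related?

A–B: 9/26 differ, p = 0.346, d = 0.464.
A–C: 10/26 differ, p = 0.385, d = 0.539.
B–C: 6/26 differ, p = 0.231, d = 0.276.
The smallest distance is between B and C.

B and C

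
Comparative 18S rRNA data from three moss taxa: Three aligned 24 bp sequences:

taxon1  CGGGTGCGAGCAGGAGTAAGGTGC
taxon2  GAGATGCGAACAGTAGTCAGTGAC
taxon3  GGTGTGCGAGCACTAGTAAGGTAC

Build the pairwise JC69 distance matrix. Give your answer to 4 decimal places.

taxon1–taxon2: 9/24 sites differ → p = 0.375, d = −0.75 ln(1 − 0.5) = 0.519860 ≈ 0.5199.
taxon1–taxon3: 5/24 sites differ → p ≈ 0.208333, d = −0.75 ln(1 − 0.277777) = 0.244066 ≈ 0.2441.
taxon2–taxon3: 8/24 sites differ → p ≈ 0.333333, d = −0.75 ln(1 − 0.444444) = 0.440839 ≈ 0.4408.

d(taxon1,taxon2) = 0.5199, d(taxon1,taxon3) = 0.2441, d(taxon2,taxon3) = 0.4408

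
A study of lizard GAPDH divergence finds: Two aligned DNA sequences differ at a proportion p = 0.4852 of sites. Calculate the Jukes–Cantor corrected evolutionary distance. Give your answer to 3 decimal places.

d = −(3/4) ln(1 − 4p/3) = −0.75 ln(1 − 0.646933) = −0.75 ln(0.353067)
  = −0.75 × (-1.041097) = 0.780823 substitutions/site.

0.781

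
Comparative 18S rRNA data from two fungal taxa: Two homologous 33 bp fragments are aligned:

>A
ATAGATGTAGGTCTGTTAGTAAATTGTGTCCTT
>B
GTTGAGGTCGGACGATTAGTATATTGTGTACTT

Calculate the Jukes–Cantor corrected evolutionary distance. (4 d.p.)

The sequences differ at 9 of 33 sites (1, 3, 6, 9, 12, 14, 15, 22, 30), so p = 9/33 ≈ 0.272727.
d = −(3/4) ln(1 − 4p/3) = −0.75 ln(1 − 0.363636) = −0.75 ln(0.636364)
  = −0.75 × (-0.451985) = 0.338989 substitutions/site.

0.3390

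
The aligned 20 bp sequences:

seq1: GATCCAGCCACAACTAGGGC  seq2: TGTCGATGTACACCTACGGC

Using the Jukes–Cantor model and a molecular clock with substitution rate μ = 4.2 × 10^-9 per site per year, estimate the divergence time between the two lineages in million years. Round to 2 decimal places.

68.05

The sequences differ at 8 of 20 sites (1, 2, 5, 7, 8, 9, 13, 17), so p = 8/20 = 0.4.
d = −(3/4) ln(1 − 4p/3) = −0.75 ln(1 − 0.533333) = −0.75 ln(0.466667)
  = −0.75 × (-0.762139) = 0.571604 substitutions/site.
Under a molecular clock d = 2μt, so t = d/(2μ) = 0.571604 / (2 × 4.2 × 10^-9) = 68.05 million years.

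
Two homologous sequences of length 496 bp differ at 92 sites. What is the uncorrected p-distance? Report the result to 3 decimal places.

0.185

p = 92/496 = 0.185483… ≈ 0.185 (to 3 d.p.).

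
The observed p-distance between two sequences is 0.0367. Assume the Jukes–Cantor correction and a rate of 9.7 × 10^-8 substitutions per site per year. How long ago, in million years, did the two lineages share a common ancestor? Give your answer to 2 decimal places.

0.19

d = −(3/4) ln(1 − 4p/3) = −0.75 ln(1 − 0.048933) = −0.75 ln(0.951067)
  = −0.75 × (-0.050171) = 0.037628 substitutions/site.
Under a molecular clock d = 2μt, so t = d/(2μ) = 0.037628 / (2 × 9.7 × 10^-8) = 0.19 million years.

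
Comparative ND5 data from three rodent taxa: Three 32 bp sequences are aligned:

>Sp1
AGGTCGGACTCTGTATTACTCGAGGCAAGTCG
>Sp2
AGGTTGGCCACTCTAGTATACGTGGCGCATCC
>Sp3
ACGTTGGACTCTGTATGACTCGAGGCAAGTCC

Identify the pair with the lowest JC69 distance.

Sp1–Sp2: 12/32 differ, p = 0.375, d = 0.520.
Sp1–Sp3: 4/32 differ, p = 0.125, d = 0.137.
Sp2–Sp3: 12/32 differ, p = 0.375, d = 0.520.
The smallest distance is between Sp1 and Sp3.

Sp1 and Sp3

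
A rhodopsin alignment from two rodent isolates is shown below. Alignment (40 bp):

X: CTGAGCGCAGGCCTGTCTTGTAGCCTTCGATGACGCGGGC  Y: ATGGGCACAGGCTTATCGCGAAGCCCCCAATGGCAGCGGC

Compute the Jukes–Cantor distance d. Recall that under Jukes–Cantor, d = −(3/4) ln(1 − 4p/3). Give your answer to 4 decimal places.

The sequences differ at 15 of 40 sites, so p = 15/40 = 0.375.
d = −(3/4) ln(1 − 4p/3) = −0.75 ln(1 − 0.5) = −0.75 ln(0.5)
  = −0.75 × (-0.693147) = 0.519860 substitutions/site.

0.5199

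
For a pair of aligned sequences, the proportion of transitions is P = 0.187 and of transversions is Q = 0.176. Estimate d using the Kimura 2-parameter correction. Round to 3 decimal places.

0.508

Under the Kimura two-parameter model, d = −½ ln(1 − 2P − Q) − ¼ ln(1 − 2Q).
1 − 2P − Q = 0.45, giving −½ ln(0.45) = 0.399254.
1 − 2Q = 0.648, giving −¼ ln(0.648) = 0.108466.
d = 0.399254 + 0.108466 = 0.507720.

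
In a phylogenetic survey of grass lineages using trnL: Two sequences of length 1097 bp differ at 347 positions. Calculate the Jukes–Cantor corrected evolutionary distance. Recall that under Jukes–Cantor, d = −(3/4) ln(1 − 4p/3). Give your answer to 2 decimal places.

p = 347/1097 ≈ 0.316317.
d = −(3/4) ln(1 − 4p/3) = −0.75 ln(1 − 0.421756) = −0.75 ln(0.578244)
  = −0.75 × (-0.547759) = 0.410819 substitutions/site.

0.41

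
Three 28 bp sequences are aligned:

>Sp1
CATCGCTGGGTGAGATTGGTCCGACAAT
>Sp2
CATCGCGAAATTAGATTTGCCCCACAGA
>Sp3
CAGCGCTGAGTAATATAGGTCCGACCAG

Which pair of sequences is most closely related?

Sp1–Sp2: 10/28 differ, p = 0.357, d = 0.485.
Sp1–Sp3: 7/28 differ, p = 0.250, d = 0.304.
Sp2–Sp3: 13/28 differ, p = 0.464, d = 0.724.
The smallest distance is between Sp1 and Sp3.

Sp1 and Sp3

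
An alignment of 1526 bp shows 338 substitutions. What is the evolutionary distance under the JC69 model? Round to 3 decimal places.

0.263

p = 338/1526 ≈ 0.221494.
d = −(3/4) ln(1 − 4p/3) = −0.75 ln(1 − 0.295325) = −0.75 ln(0.704675)
  = −0.75 × (-0.350019) = 0.262514 substitutions/site.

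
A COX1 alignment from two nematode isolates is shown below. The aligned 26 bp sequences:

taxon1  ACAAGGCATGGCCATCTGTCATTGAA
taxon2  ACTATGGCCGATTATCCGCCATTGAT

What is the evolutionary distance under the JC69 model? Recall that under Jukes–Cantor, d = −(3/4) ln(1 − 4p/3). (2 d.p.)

The sequences differ at 11 of 26 sites, so p = 11/26 ≈ 0.423077.
d = −(3/4) ln(1 − 4p/3) = −0.75 ln(1 − 0.564103) = −0.75 ln(0.435897)
  = −0.75 × (-0.830349) = 0.622762 substitutions/site.

0.62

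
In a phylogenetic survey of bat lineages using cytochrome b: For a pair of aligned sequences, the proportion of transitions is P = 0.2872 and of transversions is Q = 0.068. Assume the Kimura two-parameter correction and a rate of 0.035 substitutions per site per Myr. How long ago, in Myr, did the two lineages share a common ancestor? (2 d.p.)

Under the Kimura two-parameter model, d = −½ ln(1 − 2P − Q) − ¼ ln(1 − 2Q).
1 − 2P − Q = 0.3576, giving −½ ln(0.3576) = 0.514170.
1 − 2Q = 0.864, giving −¼ ln(0.864) = 0.036546.
d = 0.514170 + 0.036546 = 0.550716.
Under a molecular clock d = 2μt, so t = d/(2μ) = 0.550716 / (2 × 0.035) = 7.87 Myr.

7.87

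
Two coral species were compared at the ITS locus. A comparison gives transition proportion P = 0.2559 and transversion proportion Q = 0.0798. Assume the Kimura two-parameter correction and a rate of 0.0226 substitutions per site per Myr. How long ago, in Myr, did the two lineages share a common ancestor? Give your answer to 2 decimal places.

Under the Kimura two-parameter model, d = −½ ln(1 − 2P − Q) − ¼ ln(1 − 2Q).
1 − 2P − Q = 0.4084, giving −½ ln(0.4084) = 0.447754.
1 − 2Q = 0.8404, giving −¼ ln(0.8404) = 0.043469.
d = 0.447754 + 0.043469 = 0.491223.
Under a molecular clock d = 2μt, so t = d/(2μ) = 0.491223 / (2 × 0.0226) = 10.87 Myr.

10.87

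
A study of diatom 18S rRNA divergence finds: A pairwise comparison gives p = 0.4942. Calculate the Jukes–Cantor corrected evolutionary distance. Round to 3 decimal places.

d = −(3/4) ln(1 − 4p/3) = −0.75 ln(1 − 0.658933) = −0.75 ln(0.341067)
  = −0.75 × (-1.075676) = 0.806757 substitutions/site.

0.807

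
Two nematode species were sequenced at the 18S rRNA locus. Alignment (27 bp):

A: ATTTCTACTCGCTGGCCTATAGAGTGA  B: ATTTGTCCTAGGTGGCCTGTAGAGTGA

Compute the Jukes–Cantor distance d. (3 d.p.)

The sequences differ at 5 of 27 sites (5, 7, 10, 12, 19), so p = 5/27 ≈ 0.185185.
d = −(3/4) ln(1 − 4p/3) = −0.75 ln(1 − 0.246913) = −0.75 ln(0.753087)
  = −0.75 × (-0.283575) = 0.212681 substitutions/site.

0.213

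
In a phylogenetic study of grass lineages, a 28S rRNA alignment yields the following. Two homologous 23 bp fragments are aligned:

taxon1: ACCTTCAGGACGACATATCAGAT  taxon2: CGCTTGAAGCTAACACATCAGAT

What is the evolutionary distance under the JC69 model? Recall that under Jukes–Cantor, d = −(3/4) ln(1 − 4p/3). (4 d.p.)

The sequences differ at 8 of 23 sites (1, 2, 6, 8, 10, 11, 12, 16), so p = 8/23 ≈ 0.347826.
d = −(3/4) ln(1 − 4p/3) = −0.75 ln(1 − 0.463768) = −0.75 ln(0.536232)
  = −0.75 × (-0.623188) = 0.467391 substitutions/site.

0.4674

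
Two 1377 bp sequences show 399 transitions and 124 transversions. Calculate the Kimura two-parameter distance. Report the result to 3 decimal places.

P = 399/1377 ≈ 0.28976 and Q = 124/1377 ≈ 0.090051.
Under the Kimura two-parameter model, d = −½ ln(1 − 2P − Q) − ¼ ln(1 − 2Q).
1 − 2P − Q = 0.330429, giving −½ ln(0.330429) = 0.553682.
1 − 2Q = 0.819898, giving −¼ ln(0.819898) = 0.049644.
d = 0.553682 + 0.049644 = 0.603326.

0.603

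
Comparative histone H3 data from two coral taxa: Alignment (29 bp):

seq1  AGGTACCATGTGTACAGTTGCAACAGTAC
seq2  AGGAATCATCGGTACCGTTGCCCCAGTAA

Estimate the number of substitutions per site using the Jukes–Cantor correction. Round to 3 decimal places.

0.344

The sequences differ at 8 of 29 sites (4, 6, 10, 11, 16, 22, 23, 29), so p = 8/29 ≈ 0.275862.
d = −(3/4) ln(1 − 4p/3) = −0.75 ln(1 − 0.367816) = −0.75 ln(0.632184)
  = −0.75 × (-0.458575) = 0.343931 substitutions/site.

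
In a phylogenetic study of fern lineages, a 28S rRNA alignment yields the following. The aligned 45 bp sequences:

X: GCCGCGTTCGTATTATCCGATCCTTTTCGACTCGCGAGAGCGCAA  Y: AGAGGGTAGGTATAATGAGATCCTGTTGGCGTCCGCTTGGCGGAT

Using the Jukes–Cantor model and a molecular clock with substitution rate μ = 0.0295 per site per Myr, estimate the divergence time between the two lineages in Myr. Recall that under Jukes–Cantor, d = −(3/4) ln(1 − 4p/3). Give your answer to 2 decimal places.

12.37

The sequences differ at 21 of 45 sites, so p = 21/45 ≈ 0.466667.
d = −(3/4) ln(1 − 4p/3) = −0.75 ln(1 − 0.622223) = −0.75 ln(0.377777)
  = −0.75 × (-0.973451) = 0.730088 substitutions/site.
Under a molecular clock d = 2μt, so t = d/(2μ) = 0.730088 / (2 × 0.0295) = 12.37 Myr.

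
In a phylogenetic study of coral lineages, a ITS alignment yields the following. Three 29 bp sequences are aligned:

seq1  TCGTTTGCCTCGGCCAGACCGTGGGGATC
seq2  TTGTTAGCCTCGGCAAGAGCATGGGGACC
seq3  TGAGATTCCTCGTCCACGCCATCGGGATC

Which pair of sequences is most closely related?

seq1–seq2: 6/29 differ, p = 0.207, d = 0.242.
seq1–seq3: 10/29 differ, p = 0.345, d = 0.462.
seq2–seq3: 13/29 differ, p = 0.448, d = 0.683.
The smallest distance is between seq1 and seq2.

seq1 and seq2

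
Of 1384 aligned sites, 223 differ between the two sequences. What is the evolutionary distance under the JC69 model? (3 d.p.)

0.181

p = 223/1384 ≈ 0.161127.
d = −(3/4) ln(1 − 4p/3) = −0.75 ln(1 − 0.214836) = −0.75 ln(0.785164)
  = −0.75 × (-0.241863) = 0.181397 substitutions/site.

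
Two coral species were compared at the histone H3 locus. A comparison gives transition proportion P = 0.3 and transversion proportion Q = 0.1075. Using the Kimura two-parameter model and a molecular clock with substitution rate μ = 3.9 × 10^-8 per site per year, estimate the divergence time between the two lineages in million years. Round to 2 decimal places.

8.66

Under the Kimura two-parameter model, d = −½ ln(1 − 2P − Q) − ¼ ln(1 − 2Q).
1 − 2P − Q = 0.2925, giving −½ ln(0.2925) = 0.614645.
1 − 2Q = 0.785, giving −¼ ln(0.785) = 0.060518.
d = 0.614645 + 0.060518 = 0.675163.
Under a molecular clock d = 2μt, so t = d/(2μ) = 0.675163 / (2 × 3.9 × 10^-8) = 8.66 million years.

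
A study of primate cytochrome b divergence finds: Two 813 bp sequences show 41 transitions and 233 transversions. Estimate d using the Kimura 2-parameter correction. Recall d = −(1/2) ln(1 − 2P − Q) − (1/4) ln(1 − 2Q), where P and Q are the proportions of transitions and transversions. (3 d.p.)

0.458

P = 41/813 ≈ 0.050431 and Q = 233/813 ≈ 0.286593.
Under the Kimura two-parameter model, d = −½ ln(1 − 2P − Q) − ¼ ln(1 − 2Q).
1 − 2P − Q = 0.612545, giving −½ ln(0.612545) = 0.245066.
1 − 2Q = 0.426814, giving −¼ ln(0.426814) = 0.212852.
d = 0.245066 + 0.212852 = 0.457918.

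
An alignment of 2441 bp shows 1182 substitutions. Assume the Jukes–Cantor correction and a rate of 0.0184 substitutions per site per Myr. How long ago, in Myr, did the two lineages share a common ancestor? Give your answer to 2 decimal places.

21.14

p = 1182/2441 ≈ 0.484228.
d = −(3/4) ln(1 − 4p/3) = −0.75 ln(1 − 0.645637) = −0.75 ln(0.354363)
  = −0.75 × (-1.037433) = 0.778075 substitutions/site.
Under a molecular clock d = 2μt, so t = d/(2μ) = 0.778075 / (2 × 0.0184) = 21.14 Myr.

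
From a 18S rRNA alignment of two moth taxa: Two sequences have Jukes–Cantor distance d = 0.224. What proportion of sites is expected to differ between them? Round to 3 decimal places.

0.194

p = (3/4)(1 − e^(−4d/3)) = 0.75 × (1 − e^(-0.298667)) = 0.75 × (1 − 0.741806) = 0.193646.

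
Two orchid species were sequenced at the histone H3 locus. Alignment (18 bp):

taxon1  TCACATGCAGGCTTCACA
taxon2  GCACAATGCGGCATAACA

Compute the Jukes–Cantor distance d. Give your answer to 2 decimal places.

0.55

The sequences differ at 7 of 18 sites (1, 6, 7, 8, 9, 13, 15), so p = 7/18 ≈ 0.388889.
d = −(3/4) ln(1 − 4p/3) = −0.75 ln(1 − 0.518519) = −0.75 ln(0.481481)
  = −0.75 × (-0.730889) = 0.548167 substitutions/site.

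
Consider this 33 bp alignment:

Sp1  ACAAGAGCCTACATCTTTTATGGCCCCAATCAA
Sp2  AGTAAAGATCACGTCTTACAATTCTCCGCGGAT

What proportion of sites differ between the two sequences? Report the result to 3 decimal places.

The sequences differ at 18 of 33 positions.
p = 18/33 = 0.545454… ≈ 0.545 (to 3 d.p.).

0.545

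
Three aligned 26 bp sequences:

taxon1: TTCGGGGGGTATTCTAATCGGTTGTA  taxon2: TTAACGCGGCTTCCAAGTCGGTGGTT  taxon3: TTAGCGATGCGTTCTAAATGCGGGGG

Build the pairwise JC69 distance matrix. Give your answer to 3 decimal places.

d(taxon1,taxon2) = 0.623, d(taxon1,taxon3) = 0.824, d(taxon2,taxon3) = 0.824

taxon1–taxon2: 11/26 sites differ → p ≈ 0.423077, d = −0.75 ln(1 − 0.564103) = 0.622762 ≈ 0.623.
taxon1–taxon3: 13/26 sites differ → p = 0.5, d = −0.75 ln(1 − 0.666667) = 0.823960 ≈ 0.824.
taxon2–taxon3: 13/26 sites differ → p = 0.5, d = −0.75 ln(1 − 0.666667) = 0.823960 ≈ 0.824.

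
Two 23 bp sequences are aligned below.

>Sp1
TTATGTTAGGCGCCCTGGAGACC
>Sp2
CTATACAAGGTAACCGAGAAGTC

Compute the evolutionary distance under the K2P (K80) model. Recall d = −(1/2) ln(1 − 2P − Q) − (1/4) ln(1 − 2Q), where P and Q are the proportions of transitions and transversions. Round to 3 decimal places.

Of 23 sites, 9 differences are transitions and 3 are transversions, so P = 9/23 ≈ 0.391304 and Q = 3/23 ≈ 0.130435.
Under the Kimura two-parameter model, d = −½ ln(1 − 2P − Q) − ¼ ln(1 − 2Q).
1 − 2P − Q = 0.086957, giving −½ ln(0.086957) = 1.221171.
1 − 2Q = 0.73913, giving −¼ ln(0.73913) = 0.075570.
d = 1.221171 + 0.075570 = 1.296741.

1.297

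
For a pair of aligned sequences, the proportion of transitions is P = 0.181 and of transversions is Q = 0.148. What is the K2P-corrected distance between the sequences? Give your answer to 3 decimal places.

0.444

Under the Kimura two-parameter model, d = −½ ln(1 − 2P − Q) − ¼ ln(1 − 2Q).
1 − 2P − Q = 0.49, giving −½ ln(0.49) = 0.356675.
1 − 2Q = 0.704, giving −¼ ln(0.704) = 0.087744.
d = 0.356675 + 0.087744 = 0.444419.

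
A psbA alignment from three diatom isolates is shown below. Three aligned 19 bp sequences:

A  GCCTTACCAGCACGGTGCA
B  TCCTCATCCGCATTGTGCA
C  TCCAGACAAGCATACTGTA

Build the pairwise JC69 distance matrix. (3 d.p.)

A–B: 6/19 sites differ → p ≈ 0.315789, d = −0.75 ln(1 − 0.421052) = 0.409907 ≈ 0.410.
A–C: 8/19 sites differ → p ≈ 0.421053, d = −0.75 ln(1 − 0.561404) = 0.618132 ≈ 0.618.
B–C: 8/19 sites differ → p ≈ 0.421053, d = −0.75 ln(1 − 0.561404) = 0.618132 ≈ 0.618.

d(A,B) = 0.410, d(A,C) = 0.618, d(B,C) = 0.618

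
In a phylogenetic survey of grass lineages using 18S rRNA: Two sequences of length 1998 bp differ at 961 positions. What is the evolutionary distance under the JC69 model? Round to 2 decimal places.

p = 961/1998 ≈ 0.480981.
d = −(3/4) ln(1 − 4p/3) = −0.75 ln(1 − 0.641308) = −0.75 ln(0.358692)
  = −0.75 × (-1.025291) = 0.768968 substitutions/site.

0.77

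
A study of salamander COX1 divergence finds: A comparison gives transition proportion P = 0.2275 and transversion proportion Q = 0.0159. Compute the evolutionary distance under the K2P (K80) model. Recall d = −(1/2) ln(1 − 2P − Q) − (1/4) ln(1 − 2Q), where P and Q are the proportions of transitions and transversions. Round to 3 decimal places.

Under the Kimura two-parameter model, d = −½ ln(1 − 2P − Q) − ¼ ln(1 − 2Q).
1 − 2P − Q = 0.5291, giving −½ ln(0.5291) = 0.318289.
1 − 2Q = 0.9682, giving −¼ ln(0.9682) = 0.008079.
d = 0.318289 + 0.008079 = 0.326368.

0.326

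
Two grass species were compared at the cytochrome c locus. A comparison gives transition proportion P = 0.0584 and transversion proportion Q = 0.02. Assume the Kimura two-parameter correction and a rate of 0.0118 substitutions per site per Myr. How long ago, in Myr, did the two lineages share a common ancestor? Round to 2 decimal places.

Under the Kimura two-parameter model, d = −½ ln(1 − 2P − Q) − ¼ ln(1 − 2Q).
1 − 2P − Q = 0.8632, giving −½ ln(0.8632) = 0.073554.
1 − 2Q = 0.96, giving −¼ ln(0.96) = 0.010205.
d = 0.073554 + 0.010205 = 0.083759.
Under a molecular clock d = 2μt, so t = d/(2μ) = 0.083759 / (2 × 0.0118) = 3.55 Myr.

3.55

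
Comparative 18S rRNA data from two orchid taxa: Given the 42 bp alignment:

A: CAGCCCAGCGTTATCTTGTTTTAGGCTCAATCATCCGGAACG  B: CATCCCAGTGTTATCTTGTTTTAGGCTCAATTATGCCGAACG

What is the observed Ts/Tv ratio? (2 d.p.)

Transitions are A↔G and C↔T; transversions are all other mismatches.
Transitions: 2. Transversions: 3.
R = 2/3 = 0.666666… ≈ 0.67 (to 2 d.p.).

0.67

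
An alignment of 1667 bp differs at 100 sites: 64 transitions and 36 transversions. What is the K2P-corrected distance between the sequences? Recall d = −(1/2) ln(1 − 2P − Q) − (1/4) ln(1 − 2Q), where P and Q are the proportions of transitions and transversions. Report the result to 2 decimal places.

P = 64/1667 ≈ 0.038392 and Q = 36/1667 ≈ 0.021596.
Under the Kimura two-parameter model, d = −½ ln(1 − 2P − Q) − ¼ ln(1 − 2Q).
1 − 2P − Q = 0.90162, giving −½ ln(0.90162) = 0.051781.
1 − 2Q = 0.956808, giving −¼ ln(0.956808) = 0.011038.
d = 0.051781 + 0.011038 = 0.062819.

0.06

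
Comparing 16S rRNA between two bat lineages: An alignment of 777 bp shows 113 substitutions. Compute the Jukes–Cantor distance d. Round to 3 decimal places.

0.162

p = 113/777 ≈ 0.145431.
d = −(3/4) ln(1 − 4p/3) = −0.75 ln(1 − 0.193908) = −0.75 ln(0.806092)
  = −0.75 × (-0.215557) = 0.161668 substitutions/site.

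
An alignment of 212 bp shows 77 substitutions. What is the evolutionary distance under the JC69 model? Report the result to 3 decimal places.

0.497

p = 77/212 ≈ 0.363208.
d = −(3/4) ln(1 − 4p/3) = −0.75 ln(1 − 0.484277) = −0.75 ln(0.515723)
  = −0.75 × (-0.662185) = 0.496639 substitutions/site.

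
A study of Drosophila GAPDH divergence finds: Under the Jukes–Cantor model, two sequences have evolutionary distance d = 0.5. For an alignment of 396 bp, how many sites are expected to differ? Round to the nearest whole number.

145

Invert JC69: p = (3/4)(1 − e^(−4d/3)) = 0.75 × (1 − e^(-0.666667)) = 0.75 × (1 − 0.513417) = 0.364937.
Expected differing sites = pL ≈ 0.364937 × 396 = 144.515052 ≈ 145.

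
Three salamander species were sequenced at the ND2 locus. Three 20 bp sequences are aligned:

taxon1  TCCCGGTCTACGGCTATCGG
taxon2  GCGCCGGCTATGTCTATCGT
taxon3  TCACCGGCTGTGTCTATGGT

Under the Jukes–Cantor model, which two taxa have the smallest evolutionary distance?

taxon1–taxon2: 7/20 differ, p = 0.350, d = 0.471.
taxon1–taxon3: 8/20 differ, p = 0.400, d = 0.572.
taxon2–taxon3: 4/20 differ, p = 0.200, d = 0.233.
The smallest distance is between taxon2 and taxon3.

taxon2 and taxon3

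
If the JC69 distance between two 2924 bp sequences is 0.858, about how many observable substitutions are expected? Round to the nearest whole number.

Invert JC69: p = (3/4)(1 − e^(−4d/3)) = 0.75 × (1 − e^(-1.144)) = 0.75 × (1 − 0.318542) = 0.511094.
Expected differing sites = pL ≈ 0.511094 × 2924 = 1494.438856 ≈ 1494.

1494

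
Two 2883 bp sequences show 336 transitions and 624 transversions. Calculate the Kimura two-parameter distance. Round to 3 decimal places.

P = 336/2883 ≈ 0.116545 and Q = 624/2883 ≈ 0.216441.
Under the Kimura two-parameter model, d = −½ ln(1 − 2P − Q) − ¼ ln(1 − 2Q).
1 − 2P − Q = 0.550469, giving −½ ln(0.550469) = 0.298492.
1 − 2Q = 0.567118, giving −¼ ln(0.567118) = 0.141797.
d = 0.298492 + 0.141797 = 0.440289.

0.440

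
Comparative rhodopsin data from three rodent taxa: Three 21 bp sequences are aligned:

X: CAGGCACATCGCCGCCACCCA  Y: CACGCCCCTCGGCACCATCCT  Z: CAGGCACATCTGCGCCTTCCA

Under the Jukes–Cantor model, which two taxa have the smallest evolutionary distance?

X and Z

X–Y: 7/21 differ, p = 0.333, d = 0.441.
X–Z: 4/21 differ, p = 0.190, d = 0.220.
Y–Z: 7/21 differ, p = 0.333, d = 0.441.
The smallest distance is between X and Z.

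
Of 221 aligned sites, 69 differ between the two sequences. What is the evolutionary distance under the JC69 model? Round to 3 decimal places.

p = 69/221 ≈ 0.312217.
d = −(3/4) ln(1 − 4p/3) = −0.75 ln(1 − 0.416289) = −0.75 ln(0.583711)
  = −0.75 × (-0.538349) = 0.403762 substitutions/site.

0.404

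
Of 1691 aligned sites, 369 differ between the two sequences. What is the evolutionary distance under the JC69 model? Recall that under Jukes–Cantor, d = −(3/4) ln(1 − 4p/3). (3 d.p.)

p = 369/1691 ≈ 0.218214.
d = −(3/4) ln(1 − 4p/3) = −0.75 ln(1 − 0.290952) = −0.75 ln(0.709048)
  = −0.75 × (-0.343832) = 0.257874 substitutions/site.

0.258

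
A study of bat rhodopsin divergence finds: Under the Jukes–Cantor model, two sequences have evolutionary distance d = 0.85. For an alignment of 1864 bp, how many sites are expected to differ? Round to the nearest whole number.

948

Invert JC69: p = (3/4)(1 − e^(−4d/3)) = 0.75 × (1 − e^(-1.133333)) = 0.75 × (1 − 0.321958) = 0.508532.
Expected differing sites = pL ≈ 0.508532 × 1864 = 947.903648 ≈ 948.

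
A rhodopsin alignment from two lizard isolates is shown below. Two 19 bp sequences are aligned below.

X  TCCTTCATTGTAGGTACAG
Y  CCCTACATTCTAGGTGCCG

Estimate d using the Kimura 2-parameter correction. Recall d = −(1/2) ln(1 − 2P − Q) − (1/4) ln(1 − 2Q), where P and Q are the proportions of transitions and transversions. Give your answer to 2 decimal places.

0.32

Of 19 sites, 2 differences are transitions and 3 are transversions, so P = 2/19 ≈ 0.105263 and Q = 3/19 ≈ 0.157895.
Under the Kimura two-parameter model, d = −½ ln(1 − 2P − Q) − ¼ ln(1 − 2Q).
1 − 2P − Q = 0.631579, giving −½ ln(0.631579) = 0.229766.
1 − 2Q = 0.68421, giving −¼ ln(0.68421) = 0.094873.
d = 0.229766 + 0.094873 = 0.324639.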